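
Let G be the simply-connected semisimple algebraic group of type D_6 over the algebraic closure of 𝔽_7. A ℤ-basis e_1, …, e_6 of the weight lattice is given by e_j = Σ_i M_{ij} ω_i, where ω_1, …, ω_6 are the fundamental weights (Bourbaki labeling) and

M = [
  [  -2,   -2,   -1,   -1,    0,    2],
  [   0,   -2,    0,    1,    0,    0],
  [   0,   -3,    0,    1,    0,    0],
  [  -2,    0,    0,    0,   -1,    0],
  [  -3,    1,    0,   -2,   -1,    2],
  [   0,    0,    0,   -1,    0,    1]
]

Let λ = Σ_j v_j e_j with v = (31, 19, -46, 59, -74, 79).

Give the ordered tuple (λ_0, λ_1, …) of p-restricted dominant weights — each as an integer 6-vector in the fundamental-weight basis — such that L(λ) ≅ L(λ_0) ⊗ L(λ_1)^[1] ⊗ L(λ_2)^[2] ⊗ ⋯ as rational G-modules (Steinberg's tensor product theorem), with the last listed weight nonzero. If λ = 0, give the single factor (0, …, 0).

Converting to the ω-basis (c_i = row i of M dotted with v = (31, 19, -46, 59, -74, 79)):
  c_1 = (-2)·(31) + (-2)·(19) + (-1)·(-46) + (-1)·(59) + (0)·(-74) + 2·79 = 45
  c_2 = 0·31 + (-2)·(19) + (0)·(-46) + 1·59 + (0)·(-74) + 0·79 = 21
  c_3 = 0·31 + (-3)·(19) + (0)·(-46) + 1·59 + (0)·(-74) + 0·79 = 2
  c_4 = (-2)·(31) + 0·19 + (0)·(-46) + 0·59 + (-1)·(-74) + 0·79 = 12
  c_5 = (-3)·(31) + 1·19 + (0)·(-46) + (-2)·(59) + (-1)·(-74) + 2·79 = 40
  c_6 = 0·31 + 0·19 + (0)·(-46) + (-1)·(59) + (0)·(-74) + 1·79 = 20
Writing each c_i in base p = 7:
  c_1 = 45 = 3·7^0 + 6·7^1
  c_2 = 21 = 0·7^0 + 3·7^1
  c_3 = 2 = 2·7^0
  c_4 = 12 = 5·7^0 + 1·7^1
  c_5 = 40 = 5·7^0 + 5·7^1
  c_6 = 20 = 6·7^0 + 2·7^1
Factor λ_0 = (3, 0, 2, 5, 5, 6)
Factor λ_1 = (6, 3, 0, 1, 5, 2)

((3, 0, 2, 5, 5, 6), (6, 3, 0, 1, 5, 2))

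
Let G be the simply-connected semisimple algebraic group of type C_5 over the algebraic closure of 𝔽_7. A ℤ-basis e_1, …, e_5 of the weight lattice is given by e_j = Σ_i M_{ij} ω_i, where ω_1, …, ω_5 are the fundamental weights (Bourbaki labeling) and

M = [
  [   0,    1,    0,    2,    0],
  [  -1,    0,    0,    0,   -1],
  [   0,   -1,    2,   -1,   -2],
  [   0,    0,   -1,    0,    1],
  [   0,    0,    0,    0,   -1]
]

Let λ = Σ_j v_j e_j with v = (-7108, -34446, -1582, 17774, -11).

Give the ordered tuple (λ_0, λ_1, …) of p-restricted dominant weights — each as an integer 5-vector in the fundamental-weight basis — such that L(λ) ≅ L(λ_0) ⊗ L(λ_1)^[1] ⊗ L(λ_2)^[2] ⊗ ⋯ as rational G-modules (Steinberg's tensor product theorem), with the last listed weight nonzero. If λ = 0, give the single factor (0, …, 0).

Change of basis e → ω: c = M·v where v = (-7108, -34446, -1582, 17774, -11):
  c_1 = (0)·(-7108) + (1)·(-34446) + (0)·(-1582) + (2)·(17774) + (0)·(-11) = 1102
  c_2 = (-1)·(-7108) + (0)·(-34446) + (0)·(-1582) + (0)·(17774) + (-1)·(-11) = 7119
  c_3 = (0)·(-7108) + (-1)·(-34446) + (2)·(-1582) + (-1)·(17774) + (-2)·(-11) = 13530
  c_4 = (0)·(-7108) + (0)·(-34446) + (-1)·(-1582) + (0)·(17774) + (1)·(-11) = 1571
  c_5 = (0)·(-7108) + (0)·(-34446) + (0)·(-1582) + (0)·(17774) + (-1)·(-11) = 11
Writing each c_i in base p = 7:
  c_1 = 1102 = 3·7^0 + 3·7^1 + 1·7^2 + 3·7^3
  c_2 = 7119 = 0·7^0 + 2·7^1 + 5·7^2 + 6·7^3 + 2·7^4
  c_3 = 13530 = 6·7^0 + 0·7^1 + 3·7^2 + 4·7^3 + 5·7^4
  c_4 = 1571 = 3·7^0 + 0·7^1 + 4·7^2 + 4·7^3
  c_5 = 11 = 4·7^0 + 1·7^1
p-restricted factor λ_0 = (3, 0, 6, 3, 4)
p-restricted factor λ_1 = (3, 2, 0, 0, 1)
p-restricted factor λ_2 = (1, 5, 3, 4, 0)
p-restricted factor λ_3 = (3, 6, 4, 4, 0)
p-restricted factor λ_4 = (0, 2, 5, 0, 0)

((3, 0, 6, 3, 4), (3, 2, 0, 0, 1), (1, 5, 3, 4, 0), (3, 6, 4, 4, 0), (0, 2, 5, 0, 0))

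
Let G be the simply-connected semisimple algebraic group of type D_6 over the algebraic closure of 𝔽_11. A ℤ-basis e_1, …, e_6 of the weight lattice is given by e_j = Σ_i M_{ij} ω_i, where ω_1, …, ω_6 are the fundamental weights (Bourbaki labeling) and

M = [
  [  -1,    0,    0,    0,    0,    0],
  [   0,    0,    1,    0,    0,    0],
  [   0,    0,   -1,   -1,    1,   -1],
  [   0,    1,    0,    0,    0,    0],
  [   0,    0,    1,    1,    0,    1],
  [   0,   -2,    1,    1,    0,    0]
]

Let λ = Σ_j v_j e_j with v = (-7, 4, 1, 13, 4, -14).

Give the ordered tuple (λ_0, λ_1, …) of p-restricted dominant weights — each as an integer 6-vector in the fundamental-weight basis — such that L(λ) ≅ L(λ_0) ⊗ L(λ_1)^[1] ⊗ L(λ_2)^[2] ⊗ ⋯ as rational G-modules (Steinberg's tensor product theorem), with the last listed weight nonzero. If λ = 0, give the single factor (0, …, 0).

((7, 1, 4, 4, 0, 6),)

ω-coordinates c = M·v, v = (-7, 4, 1, 13, 4, -14):
  c_1 = -1*-7 + 0*4 + 0*1 + 0*13 + 0*4 + 0*-14 = 7
  c_2 = 0*-7 + 0*4 + 1*1 + 0*13 + 0*4 + 0*-14 = 1
  c_3 = 0*-7 + 0*4 + -1*1 + -1*13 + 1*4 + -1*-14 = 4
  c_4 = 0*-7 + 1*4 + 0*1 + 0*13 + 0*4 + 0*-14 = 4
  c_5 = 0*-7 + 0*4 + 1*1 + 1*13 + 0*4 + 1*-14 = 0
  c_6 = 0*-7 + -2*4 + 1*1 + 1*13 + 0*4 + 0*-14 = 6
Base-11 expansion of each c_i:
  c_1 = 7 = 7·11^0
  c_2 = 1 = 1·11^0
  c_3 = 4 = 4·11^0
  c_4 = 4 = 4·11^0
  c_5 = 0
  c_6 = 6 = 6·11^0
p-restricted factor λ_0 = (7, 1, 4, 4, 0, 6)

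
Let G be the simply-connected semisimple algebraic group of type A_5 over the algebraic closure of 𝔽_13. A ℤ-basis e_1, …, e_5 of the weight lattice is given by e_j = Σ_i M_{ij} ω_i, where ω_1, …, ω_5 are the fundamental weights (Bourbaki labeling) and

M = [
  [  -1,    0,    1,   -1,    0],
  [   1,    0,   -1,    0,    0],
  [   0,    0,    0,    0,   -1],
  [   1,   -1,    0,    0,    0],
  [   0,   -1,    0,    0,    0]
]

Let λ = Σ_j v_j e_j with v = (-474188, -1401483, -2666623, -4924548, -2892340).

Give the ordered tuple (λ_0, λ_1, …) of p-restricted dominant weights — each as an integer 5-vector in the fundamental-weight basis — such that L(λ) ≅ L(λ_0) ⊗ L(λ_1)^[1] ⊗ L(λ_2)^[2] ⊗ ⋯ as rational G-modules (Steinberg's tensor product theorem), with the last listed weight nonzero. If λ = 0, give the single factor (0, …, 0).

((7, 11, 9, 5, 5), (4, 12, 5, 12, 10), (7, 11, 6, 0, 11), (8, 9, 3, 6, 0), (4, 11, 10, 6, 10), (7, 5, 7, 2, 3))

Change of basis e → ω: c = M·v where v = (-474188, -1401483, -2666623, -4924548, -2892340):
  c_1 = -1*-474188 + 0*-1401483 + 1*-2666623 + -1*-4924548 + 0*-2892340 = 2732113
  c_2 = 1*-474188 + 0*-1401483 + -1*-2666623 + 0*-4924548 + 0*-2892340 = 2192435
  c_3 = 0*-474188 + 0*-1401483 + 0*-2666623 + 0*-4924548 + -1*-2892340 = 2892340
  c_4 = 1*-474188 + -1*-1401483 + 0*-2666623 + 0*-4924548 + 0*-2892340 = 927295
  c_5 = 0*-474188 + -1*-1401483 + 0*-2666623 + 0*-4924548 + 0*-2892340 = 1401483
Writing each c_i in base p = 13:
  c_1 = 2732113 = 7·13^0 + 4·13^1 + 7·13^2 + 8·13^3 + 4·13^4 + 7·13^5
  c_2 = 2192435 = 11·13^0 + 12·13^1 + 11·13^2 + 9·13^3 + 11·13^4 + 5·13^5
  c_3 = 2892340 = 9·13^0 + 5·13^1 + 6·13^2 + 3·13^3 + 10·13^4 + 7·13^5
  c_4 = 927295 = 5·13^0 + 12·13^1 + 0·13^2 + 6·13^3 + 6·13^4 + 2·13^5
  c_5 = 1401483 = 5·13^0 + 10·13^1 + 11·13^2 + 0·13^3 + 10·13^4 + 3·13^5
Factor λ_0 = (7, 11, 9, 5, 5)
Factor λ_1 = (4, 12, 5, 12, 10)
Factor λ_2 = (7, 11, 6, 0, 11)
Factor λ_3 = (8, 9, 3, 6, 0)
Factor λ_4 = (4, 11, 10, 6, 10)
Factor λ_5 = (7, 5, 7, 2, 3)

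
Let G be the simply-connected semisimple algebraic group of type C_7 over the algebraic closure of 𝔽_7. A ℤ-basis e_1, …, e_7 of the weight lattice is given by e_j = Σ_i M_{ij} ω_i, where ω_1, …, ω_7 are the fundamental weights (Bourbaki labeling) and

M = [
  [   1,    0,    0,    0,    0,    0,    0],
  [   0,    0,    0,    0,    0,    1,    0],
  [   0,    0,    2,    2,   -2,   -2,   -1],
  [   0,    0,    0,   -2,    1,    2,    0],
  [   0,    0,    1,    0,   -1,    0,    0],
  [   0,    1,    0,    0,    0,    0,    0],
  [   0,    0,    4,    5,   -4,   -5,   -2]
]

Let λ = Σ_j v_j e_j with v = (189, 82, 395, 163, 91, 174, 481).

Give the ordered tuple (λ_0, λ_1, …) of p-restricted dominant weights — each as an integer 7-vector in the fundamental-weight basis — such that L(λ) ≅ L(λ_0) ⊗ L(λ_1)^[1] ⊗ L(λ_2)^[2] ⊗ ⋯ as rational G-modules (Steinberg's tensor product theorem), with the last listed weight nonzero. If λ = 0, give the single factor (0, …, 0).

In the fundamental-weight basis, λ has coordinates c = M·v (v = (189, 82, 395, 163, 91, 174, 481)):
  c_1 = 1*189 + 0*82 + 0*395 + 0*163 + 0*91 + 0*174 + 0*481 = 189
  c_2 = 0*189 + 0*82 + 0*395 + 0*163 + 0*91 + 1*174 + 0*481 = 174
  c_3 = 0*189 + 0*82 + 2*395 + 2*163 + -2*91 + -2*174 + -1*481 = 105
  c_4 = 0*189 + 0*82 + 0*395 + -2*163 + 1*91 + 2*174 + 0*481 = 113
  c_5 = 0*189 + 0*82 + 1*395 + 0*163 + -1*91 + 0*174 + 0*481 = 304
  c_6 = 0*189 + 1*82 + 0*395 + 0*163 + 0*91 + 0*174 + 0*481 = 82
  c_7 = 0*189 + 0*82 + 4*395 + 5*163 + -4*91 + -5*174 + -2*481 = 199
Base-7 expansion of each c_i:
  c_1 = 189 = 0·7^0 + 6·7^1 + 3·7^2
  c_2 = 174 = 6·7^0 + 3·7^1 + 3·7^2
  c_3 = 105 = 0·7^0 + 1·7^1 + 2·7^2
  c_4 = 113 = 1·7^0 + 2·7^1 + 2·7^2
  c_5 = 304 = 3·7^0 + 1·7^1 + 6·7^2
  c_6 = 82 = 5·7^0 + 4·7^1 + 1·7^2
  c_7 = 199 = 3·7^0 + 0·7^1 + 4·7^2
p-restricted factor λ_0 = (0, 6, 0, 1, 3, 5, 3)
p-restricted factor λ_1 = (6, 3, 1, 2, 1, 4, 0)
p-restricted factor λ_2 = (3, 3, 2, 2, 6, 1, 4)

((0, 6, 0, 1, 3, 5, 3), (6, 3, 1, 2, 1, 4, 0), (3, 3, 2, 2, 6, 1, 4))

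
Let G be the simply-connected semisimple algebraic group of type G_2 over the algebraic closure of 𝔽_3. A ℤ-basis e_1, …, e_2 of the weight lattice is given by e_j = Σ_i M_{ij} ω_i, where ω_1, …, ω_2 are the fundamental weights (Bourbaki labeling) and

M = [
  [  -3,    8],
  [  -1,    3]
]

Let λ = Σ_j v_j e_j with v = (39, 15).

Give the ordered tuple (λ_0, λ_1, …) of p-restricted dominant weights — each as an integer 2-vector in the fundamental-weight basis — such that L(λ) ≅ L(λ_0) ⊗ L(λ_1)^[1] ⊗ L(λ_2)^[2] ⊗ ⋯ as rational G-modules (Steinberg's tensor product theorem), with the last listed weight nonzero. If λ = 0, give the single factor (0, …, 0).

((0, 0), (1, 2))

Converting to the ω-basis (c_i = row i of M dotted with v = (39, 15)):
  c_1 = (-3)·(39) + 8·15 = 3
  c_2 = (-1)·(39) + 3·15 = 6
Expand coordinatewise in base 3:
  c_1 = 3 = 0·3^0 + 1·3^1
  c_2 = 6 = 0·3^0 + 2·3^1
Factor λ_0 = (0, 0)
Factor λ_1 = (1, 2)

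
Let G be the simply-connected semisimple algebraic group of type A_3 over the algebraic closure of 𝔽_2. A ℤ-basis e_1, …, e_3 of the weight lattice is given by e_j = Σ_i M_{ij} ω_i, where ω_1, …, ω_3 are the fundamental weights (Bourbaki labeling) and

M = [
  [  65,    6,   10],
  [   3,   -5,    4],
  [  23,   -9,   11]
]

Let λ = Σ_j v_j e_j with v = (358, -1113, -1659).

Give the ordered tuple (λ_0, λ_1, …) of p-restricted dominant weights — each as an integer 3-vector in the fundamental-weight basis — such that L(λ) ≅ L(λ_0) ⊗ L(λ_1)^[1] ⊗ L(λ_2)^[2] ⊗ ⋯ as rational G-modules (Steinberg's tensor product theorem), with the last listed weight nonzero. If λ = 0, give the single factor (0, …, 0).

ω-coordinates c = M·v, v = (358, -1113, -1659):
  c_1 = 65·358 + (6)·(-1113) + (10)·(-1659) = 2
  c_2 = 3·358 + (-5)·(-1113) + (4)·(-1659) = 3
  c_3 = 23·358 + (-9)·(-1113) + (11)·(-1659) = 2
Expand coordinatewise in base 2:
  c_1 = 2 = 0·2^0 + 1·2^1
  c_2 = 3 = 1·2^0 + 1·2^1
  c_3 = 2 = 0·2^0 + 1·2^1
λ_0 = (0, 1, 0)
λ_1 = (1, 1, 1)

((0, 1, 0), (1, 1, 1))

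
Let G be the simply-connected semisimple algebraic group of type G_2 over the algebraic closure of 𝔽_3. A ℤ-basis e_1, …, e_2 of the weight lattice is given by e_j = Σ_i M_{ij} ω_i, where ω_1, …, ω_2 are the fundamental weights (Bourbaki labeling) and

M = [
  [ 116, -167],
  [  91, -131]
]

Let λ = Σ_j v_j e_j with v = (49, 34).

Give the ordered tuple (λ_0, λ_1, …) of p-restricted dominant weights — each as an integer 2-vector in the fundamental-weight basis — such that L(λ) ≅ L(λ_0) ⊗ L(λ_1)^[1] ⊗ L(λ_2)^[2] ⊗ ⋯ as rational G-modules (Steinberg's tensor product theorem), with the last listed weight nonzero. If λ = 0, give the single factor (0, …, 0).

ω-coordinates c = M·v, v = (49, 34):
  c_1 = 116·49 + (-167)·(34) = 6
  c_2 = 91·49 + (-131)·(34) = 5
Expand coordinatewise in base 3:
  c_1 = 6 = 0·3^0 + 2·3^1
  c_2 = 5 = 2·3^0 + 1·3^1
p-restricted factor λ_0 = (0, 2)
p-restricted factor λ_1 = (2, 1)

((0, 2), (2, 1))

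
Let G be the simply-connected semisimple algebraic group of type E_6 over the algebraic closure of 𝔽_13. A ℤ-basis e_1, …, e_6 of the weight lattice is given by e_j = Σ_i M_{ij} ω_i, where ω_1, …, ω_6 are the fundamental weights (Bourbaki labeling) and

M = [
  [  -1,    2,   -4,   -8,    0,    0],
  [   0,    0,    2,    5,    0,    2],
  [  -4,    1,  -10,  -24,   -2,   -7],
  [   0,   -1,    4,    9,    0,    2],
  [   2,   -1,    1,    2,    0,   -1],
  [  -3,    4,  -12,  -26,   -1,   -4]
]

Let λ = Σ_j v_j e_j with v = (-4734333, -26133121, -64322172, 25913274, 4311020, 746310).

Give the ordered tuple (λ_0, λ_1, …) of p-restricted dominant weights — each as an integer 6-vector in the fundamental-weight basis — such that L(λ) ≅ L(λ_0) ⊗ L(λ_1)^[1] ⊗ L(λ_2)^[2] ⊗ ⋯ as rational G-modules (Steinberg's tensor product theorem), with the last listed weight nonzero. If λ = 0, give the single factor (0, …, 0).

In the fundamental-weight basis, λ has coordinates c = M·v (v = (-4734333, -26133121, -64322172, 25913274, 4311020, 746310)):
  c_1 = -1*-4734333 + 2*-26133121 + -4*-64322172 + -8*25913274 + 0*4311020 + 0*746310 = 2450587
  c_2 = 0*-4734333 + 0*-26133121 + 2*-64322172 + 5*25913274 + 0*4311020 + 2*746310 = 2414646
  c_3 = -4*-4734333 + 1*-26133121 + -10*-64322172 + -24*25913274 + -2*4311020 + -7*746310 = 261145
  c_4 = 0*-4734333 + -1*-26133121 + 4*-64322172 + 9*25913274 + 0*4311020 + 2*746310 = 3556519
  c_5 = 2*-4734333 + -1*-26133121 + 1*-64322172 + 2*25913274 + 0*4311020 + -1*746310 = 3422521
  c_6 = -3*-4734333 + 4*-26133121 + -12*-64322172 + -26*25913274 + -1*4311020 + -4*746310 = 495195
Writing each c_i in base p = 13:
  c_1 = 2450587 = 9·13^0 + 6·13^1 + 5·13^2 + 10·13^3 + 7·13^4 + 6·13^5
  c_2 = 2414646 = 0·13^0 + 11·13^1 + 0·13^2 + 7·13^3 + 6·13^4 + 6·13^5
  c_3 = 261145 = 1·13^0 + 3·13^1 + 11·13^2 + 1·13^3 + 9·13^4
  c_4 = 3556519 = 5·13^0 + 6·13^1 + 10·13^2 + 6·13^3 + 7·13^4 + 9·13^5
  c_5 = 3422521 = 11·13^0 + 7·13^1 + 10·13^2 + 10·13^3 + 2·13^4 + 9·13^5
  c_6 = 495195 = 12·13^0 + 1·13^1 + 5·13^2 + 4·13^3 + 4·13^4 + 1·13^5
p-restricted factor λ_0 = (9, 0, 1, 5, 11, 12)
p-restricted factor λ_1 = (6, 11, 3, 6, 7, 1)
p-restricted factor λ_2 = (5, 0, 11, 10, 10, 5)
p-restricted factor λ_3 = (10, 7, 1, 6, 10, 4)
p-restricted factor λ_4 = (7, 6, 9, 7, 2, 4)
p-restricted factor λ_5 = (6, 6, 0, 9, 9, 1)

((9, 0, 1, 5, 11, 12), (6, 11, 3, 6, 7, 1), (5, 0, 11, 10, 10, 5), (10, 7, 1, 6, 10, 4), (7, 6, 9, 7, 2, 4), (6, 6, 0, 9, 9, 1))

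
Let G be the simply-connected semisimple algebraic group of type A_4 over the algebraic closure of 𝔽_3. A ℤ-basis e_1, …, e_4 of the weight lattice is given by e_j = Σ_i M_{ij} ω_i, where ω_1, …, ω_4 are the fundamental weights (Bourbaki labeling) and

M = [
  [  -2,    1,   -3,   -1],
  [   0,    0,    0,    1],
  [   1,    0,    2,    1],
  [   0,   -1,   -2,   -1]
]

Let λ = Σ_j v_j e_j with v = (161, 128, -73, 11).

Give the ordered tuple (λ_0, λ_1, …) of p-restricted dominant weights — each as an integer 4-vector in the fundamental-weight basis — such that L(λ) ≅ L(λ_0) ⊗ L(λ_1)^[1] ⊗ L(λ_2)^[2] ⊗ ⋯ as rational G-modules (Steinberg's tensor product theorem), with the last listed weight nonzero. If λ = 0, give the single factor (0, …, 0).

Converting to the ω-basis (c_i = row i of M dotted with v = (161, 128, -73, 11)):
  c_1 = (-2)·(161) + (1)·(128) + (-3)·(-73) + (-1)·(11) = 14
  c_2 = (0)·(161) + (0)·(128) + (0)·(-73) + (1)·(11) = 11
  c_3 = (1)·(161) + (0)·(128) + (2)·(-73) + (1)·(11) = 26
  c_4 = (0)·(161) + (-1)·(128) + (-2)·(-73) + (-1)·(11) = 7
Expand coordinatewise in base 3:
  c_1 = 14 = 2·3^0 + 1·3^1 + 1·3^2
  c_2 = 11 = 2·3^0 + 0·3^1 + 1·3^2
  c_3 = 26 = 2·3^0 + 2·3^1 + 2·3^2
  c_4 = 7 = 1·3^0 + 2·3^1
Factor λ_0 = (2, 2, 2, 1)
Factor λ_1 = (1, 0, 2, 2)
Factor λ_2 = (1, 1, 2, 0)

((2, 2, 2, 1), (1, 0, 2, 2), (1, 1, 2, 0))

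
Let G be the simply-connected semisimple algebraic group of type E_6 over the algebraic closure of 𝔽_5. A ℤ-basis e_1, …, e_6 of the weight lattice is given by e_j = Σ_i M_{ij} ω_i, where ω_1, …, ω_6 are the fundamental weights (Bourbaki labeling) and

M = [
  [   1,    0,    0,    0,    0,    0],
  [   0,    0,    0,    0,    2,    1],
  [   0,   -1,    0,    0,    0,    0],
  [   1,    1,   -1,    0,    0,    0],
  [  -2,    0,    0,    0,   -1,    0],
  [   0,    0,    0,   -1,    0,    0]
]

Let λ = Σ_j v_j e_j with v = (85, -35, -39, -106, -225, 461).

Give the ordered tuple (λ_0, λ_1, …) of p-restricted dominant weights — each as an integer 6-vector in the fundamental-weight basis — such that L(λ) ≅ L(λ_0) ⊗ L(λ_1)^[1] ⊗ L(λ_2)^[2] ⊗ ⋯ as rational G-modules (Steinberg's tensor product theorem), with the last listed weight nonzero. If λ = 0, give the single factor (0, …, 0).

ω-coordinates c = M·v, v = (85, -35, -39, -106, -225, 461):
  c_1 = (1)·(85) + (0)·(-35) + (0)·(-39) + (0)·(-106) + (0)·(-225) + (0)·(461) = 85
  c_2 = (0)·(85) + (0)·(-35) + (0)·(-39) + (0)·(-106) + (2)·(-225) + (1)·(461) = 11
  c_3 = (0)·(85) + (-1)·(-35) + (0)·(-39) + (0)·(-106) + (0)·(-225) + (0)·(461) = 35
  c_4 = (1)·(85) + (1)·(-35) + (-1)·(-39) + (0)·(-106) + (0)·(-225) + (0)·(461) = 89
  c_5 = (-2)·(85) + (0)·(-35) + (0)·(-39) + (0)·(-106) + (-1)·(-225) + (0)·(461) = 55
  c_6 = (0)·(85) + (0)·(-35) + (0)·(-39) + (-1)·(-106) + (0)·(-225) + (0)·(461) = 106
Writing each c_i in base p = 5:
  c_1 = 85 = 0·5^0 + 2·5^1 + 3·5^2
  c_2 = 11 = 1·5^0 + 2·5^1
  c_3 = 35 = 0·5^0 + 2·5^1 + 1·5^2
  c_4 = 89 = 4·5^0 + 2·5^1 + 3·5^2
  c_5 = 55 = 0·5^0 + 1·5^1 + 2·5^2
  c_6 = 106 = 1·5^0 + 1·5^1 + 4·5^2
λ_0 = (0, 1, 0, 4, 0, 1)
λ_1 = (2, 2, 2, 2, 1, 1)
λ_2 = (3, 0, 1, 3, 2, 4)

((0, 1, 0, 4, 0, 1), (2, 2, 2, 2, 1, 1), (3, 0, 1, 3, 2, 4))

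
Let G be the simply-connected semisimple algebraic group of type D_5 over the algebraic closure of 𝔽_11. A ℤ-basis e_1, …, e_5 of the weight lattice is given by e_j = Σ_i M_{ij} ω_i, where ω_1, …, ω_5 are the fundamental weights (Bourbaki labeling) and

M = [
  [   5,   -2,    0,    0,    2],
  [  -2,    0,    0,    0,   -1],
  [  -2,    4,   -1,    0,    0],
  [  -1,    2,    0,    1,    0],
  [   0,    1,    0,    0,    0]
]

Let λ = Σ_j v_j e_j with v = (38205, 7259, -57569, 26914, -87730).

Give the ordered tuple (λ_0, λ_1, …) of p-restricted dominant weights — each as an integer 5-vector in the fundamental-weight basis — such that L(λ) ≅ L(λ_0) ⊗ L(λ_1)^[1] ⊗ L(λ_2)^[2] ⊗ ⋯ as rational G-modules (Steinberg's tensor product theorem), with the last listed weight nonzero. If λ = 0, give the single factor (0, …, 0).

((2, 1, 9, 4, 10), (7, 6, 2, 7, 10), (8, 5, 7, 4, 4), (0, 8, 7, 2, 5))

ω-coordinates c = M·v, v = (38205, 7259, -57569, 26914, -87730):
  c_1 = 5*38205 + -2*7259 + 0*-57569 + 0*26914 + 2*-87730 = 1047
  c_2 = -2*38205 + 0*7259 + 0*-57569 + 0*26914 + -1*-87730 = 11320
  c_3 = -2*38205 + 4*7259 + -1*-57569 + 0*26914 + 0*-87730 = 10195
  c_4 = -1*38205 + 2*7259 + 0*-57569 + 1*26914 + 0*-87730 = 3227
  c_5 = 0*38205 + 1*7259 + 0*-57569 + 0*26914 + 0*-87730 = 7259
p = 11; digits c_i = Σ_j d_{ij}·11^j, 0 ≤ d_{ij} < 11:
  c_1 = 1047 = 2·11^0 + 7·11^1 + 8·11^2
  c_2 = 11320 = 1·11^0 + 6·11^1 + 5·11^2 + 8·11^3
  c_3 = 10195 = 9·11^0 + 2·11^1 + 7·11^2 + 7·11^3
  c_4 = 3227 = 4·11^0 + 7·11^1 + 4·11^2 + 2·11^3
  c_5 = 7259 = 10·11^0 + 10·11^1 + 4·11^2 + 5·11^3
p-restricted factor λ_0 = (2, 1, 9, 4, 10)
p-restricted factor λ_1 = (7, 6, 2, 7, 10)
p-restricted factor λ_2 = (8, 5, 7, 4, 4)
p-restricted factor λ_3 = (0, 8, 7, 2, 5)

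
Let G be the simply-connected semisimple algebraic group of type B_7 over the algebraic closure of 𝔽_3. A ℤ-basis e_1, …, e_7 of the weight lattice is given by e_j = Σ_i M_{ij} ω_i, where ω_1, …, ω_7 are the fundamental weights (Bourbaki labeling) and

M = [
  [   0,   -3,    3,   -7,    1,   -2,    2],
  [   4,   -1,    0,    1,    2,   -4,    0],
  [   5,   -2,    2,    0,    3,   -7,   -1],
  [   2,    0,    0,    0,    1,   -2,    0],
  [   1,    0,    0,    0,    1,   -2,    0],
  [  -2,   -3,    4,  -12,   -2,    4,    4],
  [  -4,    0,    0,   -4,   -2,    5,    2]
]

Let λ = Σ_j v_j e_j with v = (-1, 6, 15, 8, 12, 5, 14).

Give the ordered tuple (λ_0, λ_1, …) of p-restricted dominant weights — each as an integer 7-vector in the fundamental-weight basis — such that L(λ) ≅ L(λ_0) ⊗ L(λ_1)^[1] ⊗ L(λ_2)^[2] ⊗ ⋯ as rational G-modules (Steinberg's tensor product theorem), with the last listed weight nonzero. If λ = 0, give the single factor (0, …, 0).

((1, 2, 0, 0, 1, 0, 1),)

Compute c_i = Σ_j M_{ij} v_j with v = (-1, 6, 15, 8, 12, 5, 14):
  c_1 = (0)·(-1) + (-3)·(6) + 3·15 + (-7)·(8) + 1·12 + (-2)·(5) + 2·14 = 1
  c_2 = (4)·(-1) + (-1)·(6) + 0·15 + 1·8 + 2·12 + (-4)·(5) + 0·14 = 2
  c_3 = (5)·(-1) + (-2)·(6) + 2·15 + 0·8 + 3·12 + (-7)·(5) + (-1)·(14) = 0
  c_4 = (2)·(-1) + 0·6 + 0·15 + 0·8 + 1·12 + (-2)·(5) + 0·14 = 0
  c_5 = (1)·(-1) + 0·6 + 0·15 + 0·8 + 1·12 + (-2)·(5) + 0·14 = 1
  c_6 = (-2)·(-1) + (-3)·(6) + 4·15 + (-12)·(8) + (-2)·(12) + 4·5 + 4·14 = 0
  c_7 = (-4)·(-1) + 0·6 + 0·15 + (-4)·(8) + (-2)·(12) + 5·5 + 2·14 = 1
Writing each c_i in base p = 3:
  c_1 = 1 = 1·3^0
  c_2 = 2 = 2·3^0
  c_3 = 0
  c_4 = 0
  c_5 = 1 = 1·3^0
  c_6 = 0
  c_7 = 1 = 1·3^0
λ_0 = (1, 2, 0, 0, 1, 0, 1)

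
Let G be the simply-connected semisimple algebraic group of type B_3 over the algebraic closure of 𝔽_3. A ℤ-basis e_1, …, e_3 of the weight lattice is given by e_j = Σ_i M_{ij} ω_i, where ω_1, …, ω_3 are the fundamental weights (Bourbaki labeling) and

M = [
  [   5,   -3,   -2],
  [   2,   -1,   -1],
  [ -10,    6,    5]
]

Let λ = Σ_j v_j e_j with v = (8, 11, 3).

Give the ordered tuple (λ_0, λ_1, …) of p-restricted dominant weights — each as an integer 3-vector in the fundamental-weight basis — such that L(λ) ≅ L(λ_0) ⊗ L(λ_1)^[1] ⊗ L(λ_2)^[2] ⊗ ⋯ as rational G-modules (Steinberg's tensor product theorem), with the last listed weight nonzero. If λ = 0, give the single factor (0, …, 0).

Change of basis e → ω: c = M·v where v = (8, 11, 3):
  c_1 = (5)·(8) + (-3)·(11) + (-2)·(3) = 1
  c_2 = (2)·(8) + (-1)·(11) + (-1)·(3) = 2
  c_3 = (-10)·(8) + (6)·(11) + (5)·(3) = 1
Expand coordinatewise in base 3:
  c_1 = 1 = 1·3^0
  c_2 = 2 = 2·3^0
  c_3 = 1 = 1·3^0
Factor λ_0 = (1, 2, 1)

((1, 2, 1),)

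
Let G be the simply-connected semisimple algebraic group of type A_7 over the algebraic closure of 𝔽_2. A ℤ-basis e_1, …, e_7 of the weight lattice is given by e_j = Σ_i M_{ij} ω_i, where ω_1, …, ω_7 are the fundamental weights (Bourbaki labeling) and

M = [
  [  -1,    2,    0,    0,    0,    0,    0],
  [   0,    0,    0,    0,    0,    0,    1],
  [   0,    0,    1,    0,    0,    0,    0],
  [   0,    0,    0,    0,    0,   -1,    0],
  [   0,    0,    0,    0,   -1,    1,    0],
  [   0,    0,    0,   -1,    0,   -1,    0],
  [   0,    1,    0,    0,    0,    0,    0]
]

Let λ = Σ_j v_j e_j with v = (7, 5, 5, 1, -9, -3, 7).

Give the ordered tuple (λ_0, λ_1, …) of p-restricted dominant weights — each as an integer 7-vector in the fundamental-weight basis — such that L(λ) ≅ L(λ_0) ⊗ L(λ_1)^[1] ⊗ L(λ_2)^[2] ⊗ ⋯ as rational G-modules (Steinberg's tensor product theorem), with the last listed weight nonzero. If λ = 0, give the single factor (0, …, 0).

Converting to the ω-basis (c_i = row i of M dotted with v = (7, 5, 5, 1, -9, -3, 7)):
  c_1 = -1*7 + 2*5 + 0*5 + 0*1 + 0*-9 + 0*-3 + 0*7 = 3
  c_2 = 0*7 + 0*5 + 0*5 + 0*1 + 0*-9 + 0*-3 + 1*7 = 7
  c_3 = 0*7 + 0*5 + 1*5 + 0*1 + 0*-9 + 0*-3 + 0*7 = 5
  c_4 = 0*7 + 0*5 + 0*5 + 0*1 + 0*-9 + -1*-3 + 0*7 = 3
  c_5 = 0*7 + 0*5 + 0*5 + 0*1 + -1*-9 + 1*-3 + 0*7 = 6
  c_6 = 0*7 + 0*5 + 0*5 + -1*1 + 0*-9 + -1*-3 + 0*7 = 2
  c_7 = 0*7 + 1*5 + 0*5 + 0*1 + 0*-9 + 0*-3 + 0*7 = 5
Base-2 expansion of each c_i:
  c_1 = 3 = 1·2^0 + 1·2^1
  c_2 = 7 = 1·2^0 + 1·2^1 + 1·2^2
  c_3 = 5 = 1·2^0 + 0·2^1 + 1·2^2
  c_4 = 3 = 1·2^0 + 1·2^1
  c_5 = 6 = 0·2^0 + 1·2^1 + 1·2^2
  c_6 = 2 = 0·2^0 + 1·2^1
  c_7 = 5 = 1·2^0 + 0·2^1 + 1·2^2
λ_0 = (1, 1, 1, 1, 0, 0, 1)
λ_1 = (1, 1, 0, 1, 1, 1, 0)
λ_2 = (0, 1, 1, 0, 1, 0, 1)

((1, 1, 1, 1, 0, 0, 1), (1, 1, 0, 1, 1, 1, 0), (0, 1, 1, 0, 1, 0, 1))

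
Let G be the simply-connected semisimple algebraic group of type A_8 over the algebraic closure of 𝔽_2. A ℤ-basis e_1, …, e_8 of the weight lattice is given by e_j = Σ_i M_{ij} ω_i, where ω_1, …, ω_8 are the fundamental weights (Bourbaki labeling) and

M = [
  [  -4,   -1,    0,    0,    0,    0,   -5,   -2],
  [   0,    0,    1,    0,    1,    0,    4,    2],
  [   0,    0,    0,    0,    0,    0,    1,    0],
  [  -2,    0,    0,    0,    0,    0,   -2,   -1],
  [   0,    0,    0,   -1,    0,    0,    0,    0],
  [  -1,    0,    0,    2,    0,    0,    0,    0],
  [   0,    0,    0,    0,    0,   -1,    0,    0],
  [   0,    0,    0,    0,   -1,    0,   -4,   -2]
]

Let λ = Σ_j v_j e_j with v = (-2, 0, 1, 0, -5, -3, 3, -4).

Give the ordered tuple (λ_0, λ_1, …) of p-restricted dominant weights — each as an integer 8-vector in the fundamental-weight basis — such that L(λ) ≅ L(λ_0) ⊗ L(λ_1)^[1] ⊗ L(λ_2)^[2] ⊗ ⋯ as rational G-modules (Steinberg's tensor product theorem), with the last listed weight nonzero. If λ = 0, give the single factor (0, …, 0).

((1, 0, 1, 0, 0, 0, 1, 1), (0, 0, 1, 1, 0, 1, 1, 0))

ω-coordinates c = M·v, v = (-2, 0, 1, 0, -5, -3, 3, -4):
  c_1 = -4*-2 + -1*0 + 0*1 + 0*0 + 0*-5 + 0*-3 + -5*3 + -2*-4 = 1
  c_2 = 0*-2 + 0*0 + 1*1 + 0*0 + 1*-5 + 0*-3 + 4*3 + 2*-4 = 0
  c_3 = 0*-2 + 0*0 + 0*1 + 0*0 + 0*-5 + 0*-3 + 1*3 + 0*-4 = 3
  c_4 = -2*-2 + 0*0 + 0*1 + 0*0 + 0*-5 + 0*-3 + -2*3 + -1*-4 = 2
  c_5 = 0*-2 + 0*0 + 0*1 + -1*0 + 0*-5 + 0*-3 + 0*3 + 0*-4 = 0
  c_6 = -1*-2 + 0*0 + 0*1 + 2*0 + 0*-5 + 0*-3 + 0*3 + 0*-4 = 2
  c_7 = 0*-2 + 0*0 + 0*1 + 0*0 + 0*-5 + -1*-3 + 0*3 + 0*-4 = 3
  c_8 = 0*-2 + 0*0 + 0*1 + 0*0 + -1*-5 + 0*-3 + -4*3 + -2*-4 = 1
Expand coordinatewise in base 2:
  c_1 = 1 = 1·2^0
  c_2 = 0
  c_3 = 3 = 1·2^0 + 1·2^1
  c_4 = 2 = 0·2^0 + 1·2^1
  c_5 = 0
  c_6 = 2 = 0·2^0 + 1·2^1
  c_7 = 3 = 1·2^0 + 1·2^1
  c_8 = 1 = 1·2^0
p-restricted factor λ_0 = (1, 0, 1, 0, 0, 0, 1, 1)
p-restricted factor λ_1 = (0, 0, 1, 1, 0, 1, 1, 0)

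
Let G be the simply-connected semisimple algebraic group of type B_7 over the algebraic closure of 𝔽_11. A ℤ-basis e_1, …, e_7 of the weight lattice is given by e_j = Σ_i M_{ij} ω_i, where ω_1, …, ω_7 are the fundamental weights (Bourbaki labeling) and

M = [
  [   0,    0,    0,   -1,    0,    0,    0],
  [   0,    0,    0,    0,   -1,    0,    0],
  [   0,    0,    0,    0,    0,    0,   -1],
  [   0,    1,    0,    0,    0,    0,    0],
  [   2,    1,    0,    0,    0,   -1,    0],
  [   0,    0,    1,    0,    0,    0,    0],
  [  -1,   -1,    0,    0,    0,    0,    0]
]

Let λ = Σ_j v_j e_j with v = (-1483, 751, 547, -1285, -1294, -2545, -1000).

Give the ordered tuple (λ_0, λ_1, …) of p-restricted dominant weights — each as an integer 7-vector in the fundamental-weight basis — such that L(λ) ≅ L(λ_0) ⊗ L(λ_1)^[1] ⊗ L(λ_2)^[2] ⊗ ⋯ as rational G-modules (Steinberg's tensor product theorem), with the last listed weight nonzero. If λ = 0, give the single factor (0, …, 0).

((9, 7, 10, 3, 0, 8, 6), (6, 7, 2, 2, 8, 5, 0), (10, 10, 8, 6, 2, 4, 6))

In the fundamental-weight basis, λ has coordinates c = M·v (v = (-1483, 751, 547, -1285, -1294, -2545, -1000)):
  c_1 = (0)·(-1483) + 0·751 + 0·547 + (-1)·(-1285) + (0)·(-1294) + (0)·(-2545) + (0)·(-1000) = 1285
  c_2 = (0)·(-1483) + 0·751 + 0·547 + (0)·(-1285) + (-1)·(-1294) + (0)·(-2545) + (0)·(-1000) = 1294
  c_3 = (0)·(-1483) + 0·751 + 0·547 + (0)·(-1285) + (0)·(-1294) + (0)·(-2545) + (-1)·(-1000) = 1000
  c_4 = (0)·(-1483) + 1·751 + 0·547 + (0)·(-1285) + (0)·(-1294) + (0)·(-2545) + (0)·(-1000) = 751
  c_5 = (2)·(-1483) + 1·751 + 0·547 + (0)·(-1285) + (0)·(-1294) + (-1)·(-2545) + (0)·(-1000) = 330
  c_6 = (0)·(-1483) + 0·751 + 1·547 + (0)·(-1285) + (0)·(-1294) + (0)·(-2545) + (0)·(-1000) = 547
  c_7 = (-1)·(-1483) + (-1)·(751) + 0·547 + (0)·(-1285) + (0)·(-1294) + (0)·(-2545) + (0)·(-1000) = 732
Expand coordinatewise in base 11:
  c_1 = 1285 = 9·11^0 + 6·11^1 + 10·11^2
  c_2 = 1294 = 7·11^0 + 7·11^1 + 10·11^2
  c_3 = 1000 = 10·11^0 + 2·11^1 + 8·11^2
  c_4 = 751 = 3·11^0 + 2·11^1 + 6·11^2
  c_5 = 330 = 0·11^0 + 8·11^1 + 2·11^2
  c_6 = 547 = 8·11^0 + 5·11^1 + 4·11^2
  c_7 = 732 = 6·11^0 + 0·11^1 + 6·11^2
Factor λ_0 = (9, 7, 10, 3, 0, 8, 6)
Factor λ_1 = (6, 7, 2, 2, 8, 5, 0)
Factor λ_2 = (10, 10, 8, 6, 2, 4, 6)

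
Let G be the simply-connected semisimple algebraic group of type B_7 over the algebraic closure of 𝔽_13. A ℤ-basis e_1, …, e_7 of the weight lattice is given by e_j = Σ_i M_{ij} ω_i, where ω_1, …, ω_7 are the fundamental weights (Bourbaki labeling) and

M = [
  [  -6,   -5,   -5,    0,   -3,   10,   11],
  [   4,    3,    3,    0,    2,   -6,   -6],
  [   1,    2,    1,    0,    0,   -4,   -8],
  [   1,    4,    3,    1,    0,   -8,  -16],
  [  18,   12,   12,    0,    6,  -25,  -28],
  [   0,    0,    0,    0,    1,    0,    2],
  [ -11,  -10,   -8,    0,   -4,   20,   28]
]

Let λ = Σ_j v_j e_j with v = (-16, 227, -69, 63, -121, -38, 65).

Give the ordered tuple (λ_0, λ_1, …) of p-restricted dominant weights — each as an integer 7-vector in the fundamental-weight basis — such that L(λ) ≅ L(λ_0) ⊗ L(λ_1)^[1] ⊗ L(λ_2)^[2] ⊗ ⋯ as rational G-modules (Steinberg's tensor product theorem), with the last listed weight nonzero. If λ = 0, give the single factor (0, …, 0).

Change of basis e → ω: c = M·v where v = (-16, 227, -69, 63, -121, -38, 65):
  c_1 = -6*-16 + -5*227 + -5*-69 + 0*63 + -3*-121 + 10*-38 + 11*65 = 4
  c_2 = 4*-16 + 3*227 + 3*-69 + 0*63 + 2*-121 + -6*-38 + -6*65 = 6
  c_3 = 1*-16 + 2*227 + 1*-69 + 0*63 + 0*-121 + -4*-38 + -8*65 = 1
  c_4 = 1*-16 + 4*227 + 3*-69 + 1*63 + 0*-121 + -8*-38 + -16*65 = 12
  c_5 = 18*-16 + 12*227 + 12*-69 + 0*63 + 6*-121 + -25*-38 + -28*65 = 12
  c_6 = 0*-16 + 0*227 + 0*-69 + 0*63 + 1*-121 + 0*-38 + 2*65 = 9
  c_7 = -11*-16 + -10*227 + -8*-69 + 0*63 + -4*-121 + 20*-38 + 28*65 = 2
p = 13; digits c_i = Σ_j d_{ij}·13^j, 0 ≤ d_{ij} < 13:
  c_1 = 4 = 4·13^0
  c_2 = 6 = 6·13^0
  c_3 = 1 = 1·13^0
  c_4 = 12 = 12·13^0
  c_5 = 12 = 12·13^0
  c_6 = 9 = 9·13^0
  c_7 = 2 = 2·13^0
Factor λ_0 = (4, 6, 1, 12, 12, 9, 2)

((4, 6, 1, 12, 12, 9, 2),)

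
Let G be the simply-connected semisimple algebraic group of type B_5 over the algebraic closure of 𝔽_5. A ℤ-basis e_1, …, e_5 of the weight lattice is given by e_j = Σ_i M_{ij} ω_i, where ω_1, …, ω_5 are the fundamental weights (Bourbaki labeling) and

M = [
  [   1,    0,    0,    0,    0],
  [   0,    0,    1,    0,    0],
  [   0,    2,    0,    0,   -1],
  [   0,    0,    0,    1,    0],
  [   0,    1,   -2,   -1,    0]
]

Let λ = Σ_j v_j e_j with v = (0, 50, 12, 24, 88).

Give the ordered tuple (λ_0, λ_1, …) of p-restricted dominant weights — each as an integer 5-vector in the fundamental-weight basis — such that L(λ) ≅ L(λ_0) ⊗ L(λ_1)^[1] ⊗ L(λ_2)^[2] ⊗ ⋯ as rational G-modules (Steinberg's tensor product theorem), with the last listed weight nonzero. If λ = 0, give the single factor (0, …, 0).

((0, 2, 2, 4, 2), (0, 2, 2, 4, 0))

Change of basis e → ω: c = M·v where v = (0, 50, 12, 24, 88):
  c_1 = 1*0 + 0*50 + 0*12 + 0*24 + 0*88 = 0
  c_2 = 0*0 + 0*50 + 1*12 + 0*24 + 0*88 = 12
  c_3 = 0*0 + 2*50 + 0*12 + 0*24 + -1*88 = 12
  c_4 = 0*0 + 0*50 + 0*12 + 1*24 + 0*88 = 24
  c_5 = 0*0 + 1*50 + -2*12 + -1*24 + 0*88 = 2
Expand coordinatewise in base 5:
  c_1 = 0
  c_2 = 12 = 2·5^0 + 2·5^1
  c_3 = 12 = 2·5^0 + 2·5^1
  c_4 = 24 = 4·5^0 + 4·5^1
  c_5 = 2 = 2·5^0
p-restricted factor λ_0 = (0, 2, 2, 4, 2)
p-restricted factor λ_1 = (0, 2, 2, 4, 0)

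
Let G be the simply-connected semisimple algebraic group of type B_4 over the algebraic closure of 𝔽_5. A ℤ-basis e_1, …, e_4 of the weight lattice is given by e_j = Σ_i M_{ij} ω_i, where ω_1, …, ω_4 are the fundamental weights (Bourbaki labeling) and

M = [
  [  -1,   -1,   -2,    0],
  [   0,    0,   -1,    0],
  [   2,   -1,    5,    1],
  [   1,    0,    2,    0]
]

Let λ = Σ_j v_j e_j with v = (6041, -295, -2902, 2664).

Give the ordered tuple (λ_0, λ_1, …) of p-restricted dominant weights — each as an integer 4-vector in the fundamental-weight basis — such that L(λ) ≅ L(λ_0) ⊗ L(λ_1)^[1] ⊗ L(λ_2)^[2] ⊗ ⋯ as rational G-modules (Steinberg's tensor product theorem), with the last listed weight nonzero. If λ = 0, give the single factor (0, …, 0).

Converting to the ω-basis (c_i = row i of M dotted with v = (6041, -295, -2902, 2664)):
  c_1 = (-1)·(6041) + (-1)·(-295) + (-2)·(-2902) + 0·2664 = 58
  c_2 = 0·6041 + (0)·(-295) + (-1)·(-2902) + 0·2664 = 2902
  c_3 = 2·6041 + (-1)·(-295) + (5)·(-2902) + 1·2664 = 531
  c_4 = 1·6041 + (0)·(-295) + (2)·(-2902) + 0·2664 = 237
p = 5; digits c_i = Σ_j d_{ij}·5^j, 0 ≤ d_{ij} < 5:
  c_1 = 58 = 3·5^0 + 1·5^1 + 2·5^2
  c_2 = 2902 = 2·5^0 + 0·5^1 + 1·5^2 + 3·5^3 + 4·5^4
  c_3 = 531 = 1·5^0 + 1·5^1 + 1·5^2 + 4·5^3
  c_4 = 237 = 2·5^0 + 2·5^1 + 4·5^2 + 1·5^3
p-restricted factor λ_0 = (3, 2, 1, 2)
p-restricted factor λ_1 = (1, 0, 1, 2)
p-restricted factor λ_2 = (2, 1, 1, 4)
p-restricted factor λ_3 = (0, 3, 4, 1)
p-restricted factor λ_4 = (0, 4, 0, 0)

((3, 2, 1, 2), (1, 0, 1, 2), (2, 1, 1, 4), (0, 3, 4, 1), (0, 4, 0, 0))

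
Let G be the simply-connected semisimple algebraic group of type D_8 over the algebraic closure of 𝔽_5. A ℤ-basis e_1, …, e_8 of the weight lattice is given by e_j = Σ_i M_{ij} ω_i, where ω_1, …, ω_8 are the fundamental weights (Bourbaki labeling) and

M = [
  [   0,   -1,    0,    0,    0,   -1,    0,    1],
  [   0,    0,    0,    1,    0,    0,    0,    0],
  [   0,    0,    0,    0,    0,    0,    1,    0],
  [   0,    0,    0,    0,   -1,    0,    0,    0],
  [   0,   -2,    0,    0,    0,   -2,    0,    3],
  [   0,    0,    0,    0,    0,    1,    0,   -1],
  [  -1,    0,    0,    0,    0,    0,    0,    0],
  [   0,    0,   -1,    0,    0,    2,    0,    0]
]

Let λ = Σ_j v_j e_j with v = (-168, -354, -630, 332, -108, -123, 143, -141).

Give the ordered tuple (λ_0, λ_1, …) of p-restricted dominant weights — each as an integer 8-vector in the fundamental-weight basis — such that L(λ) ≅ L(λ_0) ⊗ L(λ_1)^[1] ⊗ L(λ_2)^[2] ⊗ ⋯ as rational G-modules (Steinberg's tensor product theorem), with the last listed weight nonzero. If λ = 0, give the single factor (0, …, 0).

((1, 2, 3, 3, 1, 3, 3, 4), (2, 1, 3, 1, 1, 3, 3, 1), (3, 3, 0, 4, 1, 0, 1, 0), (2, 2, 1, 0, 4, 0, 1, 3))

Change of basis e → ω: c = M·v where v = (-168, -354, -630, 332, -108, -123, 143, -141):
  c_1 = 0*-168 + -1*-354 + 0*-630 + 0*332 + 0*-108 + -1*-123 + 0*143 + 1*-141 = 336
  c_2 = 0*-168 + 0*-354 + 0*-630 + 1*332 + 0*-108 + 0*-123 + 0*143 + 0*-141 = 332
  c_3 = 0*-168 + 0*-354 + 0*-630 + 0*332 + 0*-108 + 0*-123 + 1*143 + 0*-141 = 143
  c_4 = 0*-168 + 0*-354 + 0*-630 + 0*332 + -1*-108 + 0*-123 + 0*143 + 0*-141 = 108
  c_5 = 0*-168 + -2*-354 + 0*-630 + 0*332 + 0*-108 + -2*-123 + 0*143 + 3*-141 = 531
  c_6 = 0*-168 + 0*-354 + 0*-630 + 0*332 + 0*-108 + 1*-123 + 0*143 + -1*-141 = 18
  c_7 = -1*-168 + 0*-354 + 0*-630 + 0*332 + 0*-108 + 0*-123 + 0*143 + 0*-141 = 168
  c_8 = 0*-168 + 0*-354 + -1*-630 + 0*332 + 0*-108 + 2*-123 + 0*143 + 0*-141 = 384
Expand coordinatewise in base 5:
  c_1 = 336 = 1·5^0 + 2·5^1 + 3·5^2 + 2·5^3
  c_2 = 332 = 2·5^0 + 1·5^1 + 3·5^2 + 2·5^3
  c_3 = 143 = 3·5^0 + 3·5^1 + 0·5^2 + 1·5^3
  c_4 = 108 = 3·5^0 + 1·5^1 + 4·5^2
  c_5 = 531 = 1·5^0 + 1·5^1 + 1·5^2 + 4·5^3
  c_6 = 18 = 3·5^0 + 3·5^1
  c_7 = 168 = 3·5^0 + 3·5^1 + 1·5^2 + 1·5^3
  c_8 = 384 = 4·5^0 + 1·5^1 + 0·5^2 + 3·5^3
Factor λ_0 = (1, 2, 3, 3, 1, 3, 3, 4)
Factor λ_1 = (2, 1, 3, 1, 1, 3, 3, 1)
Factor λ_2 = (3, 3, 0, 4, 1, 0, 1, 0)
Factor λ_3 = (2, 2, 1, 0, 4, 0, 1, 3)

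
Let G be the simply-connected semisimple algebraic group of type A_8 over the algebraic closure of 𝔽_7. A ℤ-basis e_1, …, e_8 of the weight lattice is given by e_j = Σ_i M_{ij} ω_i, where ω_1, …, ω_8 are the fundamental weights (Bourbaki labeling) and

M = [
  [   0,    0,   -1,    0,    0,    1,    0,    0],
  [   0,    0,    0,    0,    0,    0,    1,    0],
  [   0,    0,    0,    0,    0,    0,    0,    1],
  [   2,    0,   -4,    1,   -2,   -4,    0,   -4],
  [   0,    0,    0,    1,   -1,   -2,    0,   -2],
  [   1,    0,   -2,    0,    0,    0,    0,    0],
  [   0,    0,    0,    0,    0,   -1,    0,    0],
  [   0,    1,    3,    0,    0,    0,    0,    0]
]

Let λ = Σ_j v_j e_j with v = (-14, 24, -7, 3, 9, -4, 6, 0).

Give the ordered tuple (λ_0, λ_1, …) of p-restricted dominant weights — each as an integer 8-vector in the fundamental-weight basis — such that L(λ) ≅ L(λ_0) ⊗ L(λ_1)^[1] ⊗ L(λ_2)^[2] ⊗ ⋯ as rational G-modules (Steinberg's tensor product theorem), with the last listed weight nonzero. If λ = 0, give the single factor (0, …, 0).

Converting to the ω-basis (c_i = row i of M dotted with v = (-14, 24, -7, 3, 9, -4, 6, 0)):
  c_1 = (0)·(-14) + 0·24 + (-1)·(-7) + 0·3 + 0·9 + (1)·(-4) + 0·6 + 0·0 = 3
  c_2 = (0)·(-14) + 0·24 + (0)·(-7) + 0·3 + 0·9 + (0)·(-4) + 1·6 + 0·0 = 6
  c_3 = (0)·(-14) + 0·24 + (0)·(-7) + 0·3 + 0·9 + (0)·(-4) + 0·6 + 1·0 = 0
  c_4 = (2)·(-14) + 0·24 + (-4)·(-7) + 1·3 + (-2)·(9) + (-4)·(-4) + 0·6 + (-4)·(0) = 1
  c_5 = (0)·(-14) + 0·24 + (0)·(-7) + 1·3 + (-1)·(9) + (-2)·(-4) + 0·6 + (-2)·(0) = 2
  c_6 = (1)·(-14) + 0·24 + (-2)·(-7) + 0·3 + 0·9 + (0)·(-4) + 0·6 + 0·0 = 0
  c_7 = (0)·(-14) + 0·24 + (0)·(-7) + 0·3 + 0·9 + (-1)·(-4) + 0·6 + 0·0 = 4
  c_8 = (0)·(-14) + 1·24 + (3)·(-7) + 0·3 + 0·9 + (0)·(-4) + 0·6 + 0·0 = 3
Base-7 expansion of each c_i:
  c_1 = 3 = 3·7^0
  c_2 = 6 = 6·7^0
  c_3 = 0
  c_4 = 1 = 1·7^0
  c_5 = 2 = 2·7^0
  c_6 = 0
  c_7 = 4 = 4·7^0
  c_8 = 3 = 3·7^0
Factor λ_0 = (3, 6, 0, 1, 2, 0, 4, 3)

((3, 6, 0, 1, 2, 0, 4, 3),)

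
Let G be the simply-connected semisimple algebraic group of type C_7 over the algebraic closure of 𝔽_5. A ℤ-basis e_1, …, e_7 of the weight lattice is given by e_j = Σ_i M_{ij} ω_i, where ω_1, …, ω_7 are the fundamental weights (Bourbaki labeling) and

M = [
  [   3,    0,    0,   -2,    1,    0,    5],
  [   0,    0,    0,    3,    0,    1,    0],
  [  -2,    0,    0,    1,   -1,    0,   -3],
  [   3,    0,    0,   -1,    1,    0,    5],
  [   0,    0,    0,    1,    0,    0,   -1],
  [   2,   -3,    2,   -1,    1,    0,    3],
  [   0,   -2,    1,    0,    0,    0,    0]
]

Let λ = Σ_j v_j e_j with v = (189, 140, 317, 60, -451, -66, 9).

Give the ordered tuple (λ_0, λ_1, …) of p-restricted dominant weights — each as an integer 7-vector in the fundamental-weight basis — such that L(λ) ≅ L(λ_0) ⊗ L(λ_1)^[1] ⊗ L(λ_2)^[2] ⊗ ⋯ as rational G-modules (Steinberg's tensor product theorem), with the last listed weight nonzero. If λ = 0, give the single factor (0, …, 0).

((1, 4, 1, 1, 1, 3, 2), (3, 2, 1, 0, 0, 1, 2), (1, 4, 4, 4, 2, 4, 1))

ω-coordinates c = M·v, v = (189, 140, 317, 60, -451, -66, 9):
  c_1 = 3·189 + 0·140 + 0·317 + (-2)·(60) + (1)·(-451) + (0)·(-66) + 5·9 = 41
  c_2 = 0·189 + 0·140 + 0·317 + 3·60 + (0)·(-451) + (1)·(-66) + 0·9 = 114
  c_3 = (-2)·(189) + 0·140 + 0·317 + 1·60 + (-1)·(-451) + (0)·(-66) + (-3)·(9) = 106
  c_4 = 3·189 + 0·140 + 0·317 + (-1)·(60) + (1)·(-451) + (0)·(-66) + 5·9 = 101
  c_5 = 0·189 + 0·140 + 0·317 + 1·60 + (0)·(-451) + (0)·(-66) + (-1)·(9) = 51
  c_6 = 2·189 + (-3)·(140) + 2·317 + (-1)·(60) + (1)·(-451) + (0)·(-66) + 3·9 = 108
  c_7 = 0·189 + (-2)·(140) + 1·317 + 0·60 + (0)·(-451) + (0)·(-66) + 0·9 = 37
p = 5; digits c_i = Σ_j d_{ij}·5^j, 0 ≤ d_{ij} < 5:
  c_1 = 41 = 1·5^0 + 3·5^1 + 1·5^2
  c_2 = 114 = 4·5^0 + 2·5^1 + 4·5^2
  c_3 = 106 = 1·5^0 + 1·5^1 + 4·5^2
  c_4 = 101 = 1·5^0 + 0·5^1 + 4·5^2
  c_5 = 51 = 1·5^0 + 0·5^1 + 2·5^2
  c_6 = 108 = 3·5^0 + 1·5^1 + 4·5^2
  c_7 = 37 = 2·5^0 + 2·5^1 + 1·5^2
Factor λ_0 = (1, 4, 1, 1, 1, 3, 2)
Factor λ_1 = (3, 2, 1, 0, 0, 1, 2)
Factor λ_2 = (1, 4, 4, 4, 2, 4, 1)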